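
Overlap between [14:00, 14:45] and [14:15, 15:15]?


30 minutes

Meeting A: 840-885 (in minutes from midnight)
Meeting B: 855-915
Overlap start = max(840, 855) = 855
Overlap end = min(885, 915) = 885
Overlap = max(0, 885 - 855) = 30 min


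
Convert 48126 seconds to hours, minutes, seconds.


Hours: 48126 ÷ 3600 = 13 remainder 1326
Minutes: 1326 ÷ 60 = 22 remainder 6
Seconds: 6

13h 22m 6s


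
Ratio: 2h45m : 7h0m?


Duration 1: 165 minutes
Duration 2: 420 minutes
Ratio = 165:420
GCD = 15
Simplified = 11:28
As a decimal: 11/28 ≈ 0.39

11:28 (0.39)


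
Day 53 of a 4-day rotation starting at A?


Shift A

Shifts: A, B, C, D
Start: A (index 0)
Day 53: (0 + 53 - 1) mod 4
= 52 mod 4
= 0
Index 0 → shift A


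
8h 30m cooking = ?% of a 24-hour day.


35.4%

Time: 510 minutes
Day: 1440 minutes
Percentage = (510/1440) × 100 ≈ 35.4%


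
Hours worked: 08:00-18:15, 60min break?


Total time = (18×60+15) - (8×60+0)
= 1095 - 480 = 615 min
Minus break: 615 - 60 = 555 min
= 9h 15m

9h 15m (555 minutes)


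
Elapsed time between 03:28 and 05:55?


End time in minutes: 5×60 + 55 = 355
Start time in minutes: 3×60 + 28 = 208
Difference = 355 - 208 = 147 minutes
= 2 hours 27 minutes

2h 27m


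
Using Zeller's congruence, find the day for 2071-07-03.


Zeller's congruence:
q=3, m=7, k=71, j=20
h = (3 + ⌊13×8/5⌋ + 71 + ⌊71/4⌋ + ⌊20/4⌋ - 2×20) mod 7
= (3 + 20 + 71 + 17 + 5 - 40) mod 7
= 76 mod 7 = 6
h=6 → Friday

Friday


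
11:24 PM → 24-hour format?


Input: 11:24 PM
PM: 11 + 12 = 23

23:24


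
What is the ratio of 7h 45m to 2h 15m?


Duration 1: 465 minutes
Duration 2: 135 minutes
Ratio = 465:135
GCD = 15
Simplified = 31:9
As a decimal: 31/9 ≈ 3.44

31:9 (3.44)


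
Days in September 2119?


30 days

Month: September (month 9)
September has 30 days


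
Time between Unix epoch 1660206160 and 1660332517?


126357 seconds (35.1 hours / 1.46 days)

Difference = 1660332517 - 1660206160 = 126357 seconds
In hours: 126357 / 3600 ≈ 35.1
In days: 126357 / 86400 ≈ 1.46


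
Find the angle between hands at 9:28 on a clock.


Hour hand = 9×30 + 28×0.5 = 284.0°
Minute hand = 28×6 = 168°
Difference = |284.0 - 168| = 116.0°

116.0°


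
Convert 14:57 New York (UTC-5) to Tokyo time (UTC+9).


Time difference = UTC+9 - UTC-5 = +14 hours
New hour = (14 + 14) mod 24
= 28 mod 24 = 4
Minutes unchanged → 04:57; 28 ≥ 24 → next day

04:57 (next day)


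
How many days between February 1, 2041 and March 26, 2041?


53 days

From February 1, 2041 to March 26, 2041
Rest of February 2041: 28 - 1 = 27
Days into March 2041: 26
Total = 27 + 26 = 53 days


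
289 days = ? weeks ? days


Weeks: 289 ÷ 7 = 41 remainder 2

41 weeks 2 days


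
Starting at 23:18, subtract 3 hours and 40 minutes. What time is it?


Start: 1398 minutes from midnight
Subtract: 220 minutes
Remaining: 1398 - 220 = 1178
Hours: 19, Minutes: 38

19:38


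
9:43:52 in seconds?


35032 seconds

Hours: 9 × 3600 = 32400
Minutes: 43 × 60 = 2580
Seconds: 52
Total = 32400 + 2580 + 52 = 35032


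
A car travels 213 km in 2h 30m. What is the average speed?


85.2 km/h

Distance: 213 km
Time: 2h 30m = 150 min = 150/60 = 5/2 hours
Speed = 213 ÷ (5/2) = 213 × 2 / 5 = 426/5 = 85.2 km/h


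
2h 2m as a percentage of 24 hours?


Total minutes: 2×60 + 2 = 122
Day = 24×60 = 1440 minutes
Fraction = 122/1440 ≈ 0.0847
As a percentage: 122/1440 × 100 ≈ 8.47%

0.0847 (8.47%)


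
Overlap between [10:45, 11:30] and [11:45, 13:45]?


Meeting A: 645-690 (in minutes from midnight)
Meeting B: 705-825
Overlap start = max(645, 705) = 705
Overlap end = min(690, 825) = 690
Overlap = max(0, 690 - 705) = 0 min

0 minutes


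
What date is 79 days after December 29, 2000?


Start: December 29, 2000
Add 79 days
December 29 → January 1: 31 - 29 + 1 = 3 days (79 - 3 = 76 left)
January 1 → February 1: 31 - 1 + 1 = 31 days (76 - 31 = 45 left)
February 1 → March 1: 28 - 1 + 1 = 28 days (45 - 28 = 17 left)
March 1 + 17 = March 18, 2001

March 18, 2001


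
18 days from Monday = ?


Friday

Start: Monday (index 0)
(0 + 18) mod 7
= 18 mod 7
= 4
Index 4 → Friday


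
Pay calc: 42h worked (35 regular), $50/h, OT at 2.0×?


Regular: 35h × $50 = $1750.00
Overtime: 42 - 35 = 7h
OT pay: 7h × $50 × 2.0 = $700.00
Total = $1750.00 + $700.00 = $2450.00

$2450.00


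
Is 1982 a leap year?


Rules: divisible by 4 AND (not by 100 OR by 400)
1982 ÷ 4 = 495 remainder 2 → not divisible by 4
Not divisible by 4 → not a leap year

No


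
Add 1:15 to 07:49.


09:04

Start: 469 minutes from midnight
Add: 75 minutes
Total: 544 minutes
Hours: 544 ÷ 60 = 9 remainder 4


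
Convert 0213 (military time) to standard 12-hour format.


Hour: 2
2 < 12 → AM

2:13 AM


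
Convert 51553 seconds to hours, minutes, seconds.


Hours: 51553 ÷ 3600 = 14 remainder 1153
Minutes: 1153 ÷ 60 = 19 remainder 13
Seconds: 13

14h 19m 13s


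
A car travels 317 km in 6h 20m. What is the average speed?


Distance: 317 km
Time: 6h 20m = 380 min = 380/60 = 19/3 hours
Speed = 317 ÷ (19/3) = 317 × 3 / 19 = 951/19 ≈ 50.1 km/h

50.1 km/h


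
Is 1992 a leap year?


Yes

Rules: divisible by 4 AND (not by 100 OR by 400)
1992 ÷ 4 = 498 exactly → divisible by 4
1992 ÷ 100 = 19 remainder 92 → not divisible by 100
Divisible by 4 but not by 100 → leap year


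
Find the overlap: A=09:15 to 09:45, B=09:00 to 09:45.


Meeting A: 555-585 (in minutes from midnight)
Meeting B: 540-585
Overlap start = max(555, 540) = 555
Overlap end = min(585, 585) = 585
Overlap = max(0, 585 - 555) = 30 min

30 minutes


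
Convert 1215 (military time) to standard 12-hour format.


12:15 PM

Hour: 12
12 → 12 PM (noon)


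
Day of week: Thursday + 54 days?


Tuesday

Start: Thursday (index 3)
(3 + 54) mod 7
= 57 mod 7
= 1
Index 1 → Tuesday


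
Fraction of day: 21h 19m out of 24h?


0.8882 (88.82%)

Total minutes: 21×60 + 19 = 1279
Day = 24×60 = 1440 minutes
Fraction = 1279/1440 ≈ 0.8882
As a percentage: 1279/1440 × 100 ≈ 88.82%


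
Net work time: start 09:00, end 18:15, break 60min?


8h 15m (495 minutes)

Total time = (18×60+15) - (9×60+0)
= 1095 - 540 = 555 min
Minus break: 555 - 60 = 495 min
= 8h 15m


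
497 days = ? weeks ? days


71 weeks 0 days

Weeks: 497 ÷ 7 = 71 remainder 0


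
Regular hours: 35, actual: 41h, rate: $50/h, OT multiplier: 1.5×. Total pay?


$2200.00

Regular: 35h × $50 = $1750.00
Overtime: 41 - 35 = 6h
OT pay: 6h × $50 × 1.5 = $450.00
Total = $1750.00 + $450.00 = $2200.00


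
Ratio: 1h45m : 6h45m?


Duration 1: 105 minutes
Duration 2: 405 minutes
Ratio = 105:405
GCD = 15
Simplified = 7:27
As a decimal: 7/27 ≈ 0.26

7:27 (0.26)


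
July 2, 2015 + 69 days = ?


Start: July 2, 2015
Add 69 days
July 2 → August 1: 31 - 2 + 1 = 30 days (69 - 30 = 39 left)
August 1 → September 1: 31 - 1 + 1 = 31 days (39 - 31 = 8 left)
September 1 + 8 = September 9, 2015

September 9, 2015


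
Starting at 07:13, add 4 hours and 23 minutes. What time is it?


11:36

Start: 433 minutes from midnight
Add: 263 minutes
Total: 696 minutes
Hours: 696 ÷ 60 = 11 remainder 36


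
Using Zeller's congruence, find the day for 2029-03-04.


Zeller's congruence:
q=4, m=3, k=29, j=20
h = (4 + ⌊13×4/5⌋ + 29 + ⌊29/4⌋ + ⌊20/4⌋ - 2×20) mod 7
= (4 + 10 + 29 + 7 + 5 - 40) mod 7
= 15 mod 7 = 1
h=1 → Sunday

Sunday


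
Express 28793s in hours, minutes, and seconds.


7h 59m 53s

Hours: 28793 ÷ 3600 = 7 remainder 3593
Minutes: 3593 ÷ 60 = 59 remainder 53
Seconds: 53


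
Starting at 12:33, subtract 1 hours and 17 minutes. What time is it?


11:16

Start: 753 minutes from midnight
Subtract: 77 minutes
Remaining: 753 - 77 = 676
Hours: 11, Minutes: 16


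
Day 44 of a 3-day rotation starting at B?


Shifts: A, B, C
Start: B (index 1)
Day 44: (1 + 44 - 1) mod 3
= 44 mod 3
= 2
Index 2 → shift C

Shift C


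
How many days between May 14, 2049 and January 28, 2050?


From May 14, 2049 to January 28, 2050
Rest of May 2049: 31 - 14 = 17
Full months: June 30, July 31, August 31, September 30, October 31, November 30, December 31
Days into January 2050: 28
Total = 17 + 30 + 31 + 31 + 30 + 31 + 30 + 31 + 28 = 259 days

259 days


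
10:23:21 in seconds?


Hours: 10 × 3600 = 36000
Minutes: 23 × 60 = 1380
Seconds: 21
Total = 36000 + 1380 + 21 = 37401

37401 seconds


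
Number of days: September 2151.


30 days

Month: September (month 9)
September has 30 days


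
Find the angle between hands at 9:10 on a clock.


145.0°

Hour hand = 9×30 + 10×0.5 = 275.0°
Minute hand = 10×6 = 60°
Difference = |275.0 - 60| = 215.0°
Since > 180°: 360 - 215.0 = 145.0°


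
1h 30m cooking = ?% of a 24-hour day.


Time: 90 minutes
Day: 1440 minutes
Percentage = (90/1440) × 100 ≈ 6.3%

6.3%


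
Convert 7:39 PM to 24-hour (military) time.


Input: 7:39 PM
PM: 7 + 12 = 19

19:39


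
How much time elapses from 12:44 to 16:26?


3h 42m

End time in minutes: 16×60 + 26 = 986
Start time in minutes: 12×60 + 44 = 764
Difference = 986 - 764 = 222 minutes
= 3 hours 42 minutes


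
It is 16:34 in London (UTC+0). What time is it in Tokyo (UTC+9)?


Time difference = UTC+9 - UTC+0 = +9 hours
New hour = (16 + 9) mod 24
= 25 mod 24 = 1
Minutes unchanged → 01:34; 25 ≥ 24 → next day

01:34 (next day)


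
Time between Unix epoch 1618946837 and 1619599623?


652786 seconds (181.3 hours / 7.56 days)

Difference = 1619599623 - 1618946837 = 652786 seconds
In hours: 652786 / 3600 ≈ 181.3
In days: 652786 / 86400 ≈ 7.56


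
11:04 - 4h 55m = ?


Start: 664 minutes from midnight
Subtract: 295 minutes
Remaining: 664 - 295 = 369
Hours: 6, Minutes: 9

06:09


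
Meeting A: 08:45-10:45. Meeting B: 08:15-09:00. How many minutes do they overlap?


Meeting A: 525-645 (in minutes from midnight)
Meeting B: 495-540
Overlap start = max(525, 495) = 525
Overlap end = min(645, 540) = 540
Overlap = max(0, 540 - 525) = 15 min

15 minutes


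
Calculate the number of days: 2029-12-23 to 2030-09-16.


From December 23, 2029 to September 16, 2030
Rest of December 2029: 31 - 23 = 8
Full months: January 31, February 2030 28, March 31, April 30, May 31, June 30, July 31, August 31
Days into September 2030: 16
Total = 8 + 31 + 28 + 31 + 30 + 31 + 30 + 31 + 31 + 16 = 267 days

267 days


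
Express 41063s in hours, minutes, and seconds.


Hours: 41063 ÷ 3600 = 11 remainder 1463
Minutes: 1463 ÷ 60 = 24 remainder 23
Seconds: 23

11h 24m 23s


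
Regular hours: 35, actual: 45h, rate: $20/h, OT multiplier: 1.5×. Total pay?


Regular: 35h × $20 = $700.00
Overtime: 45 - 35 = 10h
OT pay: 10h × $20 × 1.5 = $300.00
Total = $700.00 + $300.00 = $1000.00

$1000.00


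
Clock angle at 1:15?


52.5°

Hour hand = 1×30 + 15×0.5 = 37.5°
Minute hand = 15×6 = 90°
Difference = |37.5 - 90| = 52.5°


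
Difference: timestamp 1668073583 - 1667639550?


Difference = 1668073583 - 1667639550 = 434033 seconds
In hours: 434033 / 3600 ≈ 120.6
In days: 434033 / 86400 ≈ 5.02

434033 seconds (120.6 hours / 5.02 days)


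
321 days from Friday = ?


Start: Friday (index 4)
(4 + 321) mod 7
= 325 mod 7
= 3
Index 3 → Thursday

Thursday


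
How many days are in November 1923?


30 days

Month: November (month 11)
November has 30 days


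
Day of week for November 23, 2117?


Zeller's congruence:
q=23, m=11, k=17, j=21
h = (23 + ⌊13×12/5⌋ + 17 + ⌊17/4⌋ + ⌊21/4⌋ - 2×21) mod 7
= (23 + 31 + 17 + 4 + 5 - 42) mod 7
= 38 mod 7 = 3
h=3 → Tuesday

Tuesday


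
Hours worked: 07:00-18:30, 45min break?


Total time = (18×60+30) - (7×60+0)
= 1110 - 420 = 690 min
Minus break: 690 - 45 = 645 min
= 10h 45m

10h 45m (645 minutes)


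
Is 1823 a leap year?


Rules: divisible by 4 AND (not by 100 OR by 400)
1823 ÷ 4 = 455 remainder 3 → not divisible by 4
Not divisible by 4 → not a leap year

No


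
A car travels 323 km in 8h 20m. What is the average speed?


38.8 km/h

Distance: 323 km
Time: 8h 20m = 500 min = 500/60 = 25/3 hours
Speed = 323 ÷ (25/3) = 323 × 3 / 25 = 969/25 ≈ 38.8 km/h


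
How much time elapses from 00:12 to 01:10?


0h 58m

End time in minutes: 1×60 + 10 = 70
Start time in minutes: 0×60 + 12 = 12
Difference = 70 - 12 = 58 minutes
= 0 hours 58 minutes


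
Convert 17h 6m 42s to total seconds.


61602 seconds

Hours: 17 × 3600 = 61200
Minutes: 6 × 60 = 360
Seconds: 42
Total = 61200 + 360 + 42 = 61602


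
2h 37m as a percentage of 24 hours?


0.1090 (10.90%)

Total minutes: 2×60 + 37 = 157
Day = 24×60 = 1440 minutes
Fraction = 157/1440 ≈ 0.1090
As a percentage: 157/1440 × 100 ≈ 10.90%


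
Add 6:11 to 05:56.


Start: 356 minutes from midnight
Add: 371 minutes
Total: 727 minutes
Hours: 727 ÷ 60 = 12 remainder 7

12:07


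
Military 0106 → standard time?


1:06 AM

Hour: 1
1 < 12 → AM


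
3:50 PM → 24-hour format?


15:50

Input: 3:50 PM
PM: 3 + 12 = 15


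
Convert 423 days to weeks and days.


60 weeks 3 days

Weeks: 423 ÷ 7 = 60 remainder 3


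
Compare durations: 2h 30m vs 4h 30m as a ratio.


5:9 (0.56)

Duration 1: 150 minutes
Duration 2: 270 minutes
Ratio = 150:270
GCD = 30
Simplified = 5:9
As a decimal: 5/9 ≈ 0.56


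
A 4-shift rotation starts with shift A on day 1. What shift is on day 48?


Shift D

Shifts: A, B, C, D
Start: A (index 0)
Day 48: (0 + 48 - 1) mod 4
= 47 mod 4
= 3
Index 3 → shift D


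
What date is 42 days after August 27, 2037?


Start: August 27, 2037
Add 42 days
August 27 → September 1: 31 - 27 + 1 = 5 days (42 - 5 = 37 left)
September 1 → October 1: 30 - 1 + 1 = 30 days (37 - 30 = 7 left)
October 1 + 7 = October 8, 2037

October 8, 2037


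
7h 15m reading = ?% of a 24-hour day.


30.2%

Time: 435 minutes
Day: 1440 minutes
Percentage = (435/1440) × 100 ≈ 30.2%


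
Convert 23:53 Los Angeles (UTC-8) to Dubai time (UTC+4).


11:53 (next day)

Time difference = UTC+4 - UTC-8 = +12 hours
New hour = (23 + 12) mod 24
= 35 mod 24 = 11
Minutes unchanged → 11:53; 35 ≥ 24 → next day


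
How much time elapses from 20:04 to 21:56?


1h 52m

End time in minutes: 21×60 + 56 = 1316
Start time in minutes: 20×60 + 4 = 1204
Difference = 1316 - 1204 = 112 minutes
= 1 hours 52 minutes


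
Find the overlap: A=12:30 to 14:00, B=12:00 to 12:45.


Meeting A: 750-840 (in minutes from midnight)
Meeting B: 720-765
Overlap start = max(750, 720) = 750
Overlap end = min(840, 765) = 765
Overlap = max(0, 765 - 750) = 15 min

15 minutes


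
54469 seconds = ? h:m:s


Hours: 54469 ÷ 3600 = 15 remainder 469
Minutes: 469 ÷ 60 = 7 remainder 49
Seconds: 49

15h 7m 49s


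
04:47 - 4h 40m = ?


00:07

Start: 287 minutes from midnight
Subtract: 280 minutes
Remaining: 287 - 280 = 7
Hours: 0, Minutes: 7


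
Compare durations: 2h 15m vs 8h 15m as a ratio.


Duration 1: 135 minutes
Duration 2: 495 minutes
Ratio = 135:495
GCD = 45
Simplified = 3:11
As a decimal: 3/11 ≈ 0.27

3:11 (0.27)


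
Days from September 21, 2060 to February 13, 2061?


From September 21, 2060 to February 13, 2061
Rest of September 2060: 30 - 21 = 9
Full months: October 31, November 30, December 31, January 31
Days into February 2061: 13
Total = 9 + 31 + 30 + 31 + 31 + 13 = 145 days

145 days


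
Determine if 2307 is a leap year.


Rules: divisible by 4 AND (not by 100 OR by 400)
2307 ÷ 4 = 576 remainder 3 → not divisible by 4
Not divisible by 4 → not a leap year

No


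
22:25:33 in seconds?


80733 seconds

Hours: 22 × 3600 = 79200
Minutes: 25 × 60 = 1500
Seconds: 33
Total = 79200 + 1500 + 33 = 80733


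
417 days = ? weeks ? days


59 weeks 4 days

Weeks: 417 ÷ 7 = 59 remainder 4


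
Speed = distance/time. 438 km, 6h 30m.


67.4 km/h

Distance: 438 km
Time: 6h 30m = 390 min = 390/60 = 13/2 hours
Speed = 438 ÷ (13/2) = 438 × 2 / 13 = 876/13 ≈ 67.4 km/h


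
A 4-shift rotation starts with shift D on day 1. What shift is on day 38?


Shift A

Shifts: A, B, C, D
Start: D (index 3)
Day 38: (3 + 38 - 1) mod 4
= 40 mod 4
= 0
Index 0 → shift A


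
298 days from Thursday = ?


Monday

Start: Thursday (index 3)
(3 + 298) mod 7
= 301 mod 7
= 0
Index 0 → Monday


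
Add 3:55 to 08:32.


12:27

Start: 512 minutes from midnight
Add: 235 minutes
Total: 747 minutes
Hours: 747 ÷ 60 = 12 remainder 27


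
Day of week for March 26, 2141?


Zeller's congruence:
q=26, m=3, k=41, j=21
h = (26 + ⌊13×4/5⌋ + 41 + ⌊41/4⌋ + ⌊21/4⌋ - 2×21) mod 7
= (26 + 10 + 41 + 10 + 5 - 42) mod 7
= 50 mod 7 = 1
h=1 → Sunday

Sunday


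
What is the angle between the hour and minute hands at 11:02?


41.0°

Hour hand = 11×30 + 2×0.5 = 331.0°
Minute hand = 2×6 = 12°
Difference = |331.0 - 12| = 319.0°
Since > 180°: 360 - 319.0 = 41.0°


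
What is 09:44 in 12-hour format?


9:44 AM

Hour: 9
9 < 12 → AM


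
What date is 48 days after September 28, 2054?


Start: September 28, 2054
Add 48 days
September 28 → October 1: 30 - 28 + 1 = 3 days (48 - 3 = 45 left)
October 1 → November 1: 31 - 1 + 1 = 31 days (45 - 31 = 14 left)
November 1 + 14 = November 15, 2054

November 15, 2054


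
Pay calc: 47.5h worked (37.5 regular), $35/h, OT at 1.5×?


Regular: 37.5h × $35 = $1312.50
Overtime: 47.5 - 37.5 = 10.0h
OT pay: 10.0h × $35 × 1.5 = $525.00
Total = $1312.50 + $525.00 = $1837.50

$1837.50


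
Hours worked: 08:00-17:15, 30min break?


8h 45m (525 minutes)

Total time = (17×60+15) - (8×60+0)
= 1035 - 480 = 555 min
Minus break: 555 - 30 = 525 min
= 8h 45m


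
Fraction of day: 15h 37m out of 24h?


Total minutes: 15×60 + 37 = 937
Day = 24×60 = 1440 minutes
Fraction = 937/1440 ≈ 0.6507
As a percentage: 937/1440 × 100 ≈ 65.07%

0.6507 (65.07%)


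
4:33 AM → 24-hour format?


Input: 4:33 AM
AM hour stays: 4

04:33


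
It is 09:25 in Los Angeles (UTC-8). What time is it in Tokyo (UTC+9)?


02:25 (next day)

Time difference = UTC+9 - UTC-8 = +17 hours
New hour = (9 + 17) mod 24
= 26 mod 24 = 2
Minutes unchanged → 02:25; 26 ≥ 24 → next day


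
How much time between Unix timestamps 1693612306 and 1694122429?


510123 seconds (141.7 hours / 5.90 days)

Difference = 1694122429 - 1693612306 = 510123 seconds
In hours: 510123 / 3600 ≈ 141.7
In days: 510123 / 86400 ≈ 5.90


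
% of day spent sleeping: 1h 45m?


7.3%

Time: 105 minutes
Day: 1440 minutes
Percentage = (105/1440) × 100 ≈ 7.3%


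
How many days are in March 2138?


Month: March (month 3)
March has 31 days

31 days


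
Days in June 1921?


Month: June (month 6)
June has 30 days

30 days


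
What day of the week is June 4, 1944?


Zeller's congruence:
q=4, m=6, k=44, j=19
h = (4 + ⌊13×7/5⌋ + 44 + ⌊44/4⌋ + ⌊19/4⌋ - 2×19) mod 7
= (4 + 18 + 44 + 11 + 4 - 38) mod 7
= 43 mod 7 = 1
h=1 → Sunday

Sunday


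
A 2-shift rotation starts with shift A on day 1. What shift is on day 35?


Shift A

Shifts: A, B
Start: A (index 0)
Day 35: (0 + 35 - 1) mod 2
= 34 mod 2
= 0
Index 0 → shift A


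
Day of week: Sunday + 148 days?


Monday

Start: Sunday (index 6)
(6 + 148) mod 7
= 154 mod 7
= 0
Index 0 → Monday


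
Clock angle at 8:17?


146.5°

Hour hand = 8×30 + 17×0.5 = 248.5°
Minute hand = 17×6 = 102°
Difference = |248.5 - 102| = 146.5°


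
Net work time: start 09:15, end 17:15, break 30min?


Total time = (17×60+15) - (9×60+15)
= 1035 - 555 = 480 min
Minus break: 480 - 30 = 450 min
= 7h 30m

7h 30m (450 minutes)


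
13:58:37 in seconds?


50317 seconds

Hours: 13 × 3600 = 46800
Minutes: 58 × 60 = 3480
Seconds: 37
Total = 46800 + 3480 + 37 = 50317


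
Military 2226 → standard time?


Hour: 22
22 - 12 = 10 → PM

10:26 PM


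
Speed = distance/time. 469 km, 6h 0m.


Distance: 469 km
Time: 6 hours
Speed = 469 / 6 ≈ 78.2 km/h

78.2 km/h


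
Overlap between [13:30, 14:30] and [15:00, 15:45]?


0 minutes

Meeting A: 810-870 (in minutes from midnight)
Meeting B: 900-945
Overlap start = max(810, 900) = 900
Overlap end = min(870, 945) = 870
Overlap = max(0, 870 - 900) = 0 min


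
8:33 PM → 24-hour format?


Input: 8:33 PM
PM: 8 + 12 = 20

20:33


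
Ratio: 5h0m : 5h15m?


Duration 1: 300 minutes
Duration 2: 315 minutes
Ratio = 300:315
GCD = 15
Simplified = 20:21
As a decimal: 20/21 ≈ 0.95

20:21 (0.95)


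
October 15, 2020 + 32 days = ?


Start: October 15, 2020
Add 32 days
October 15 → November 1: 31 - 15 + 1 = 17 days (32 - 17 = 15 left)
November 1 + 15 = November 16, 2020

November 16, 2020


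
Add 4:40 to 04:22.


Start: 262 minutes from midnight
Add: 280 minutes
Total: 542 minutes
Hours: 542 ÷ 60 = 9 remainder 2

09:02


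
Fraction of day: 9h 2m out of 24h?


0.3764 (37.64%)

Total minutes: 9×60 + 2 = 542
Day = 24×60 = 1440 minutes
Fraction = 542/1440 ≈ 0.3764
As a percentage: 542/1440 × 100 ≈ 37.64%


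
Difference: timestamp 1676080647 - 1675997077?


83570 seconds (23.2 hours / 0.97 days)

Difference = 1676080647 - 1675997077 = 83570 seconds
In hours: 83570 / 3600 ≈ 23.2
In days: 83570 / 86400 ≈ 0.97


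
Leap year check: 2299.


Rules: divisible by 4 AND (not by 100 OR by 400)
2299 ÷ 4 = 574 remainder 3 → not divisible by 4
Not divisible by 4 → not a leap year

No


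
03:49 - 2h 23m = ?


01:26

Start: 229 minutes from midnight
Subtract: 143 minutes
Remaining: 229 - 143 = 86
Hours: 1, Minutes: 26


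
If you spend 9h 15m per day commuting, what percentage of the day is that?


Time: 555 minutes
Day: 1440 minutes
Percentage = (555/1440) × 100 ≈ 38.5%

38.5%


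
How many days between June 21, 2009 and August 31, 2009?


71 days

From June 21, 2009 to August 31, 2009
Rest of June 2009: 30 - 21 = 9
Full months: July 31
Days into August 2009: 31
Total = 9 + 31 + 31 = 71 days


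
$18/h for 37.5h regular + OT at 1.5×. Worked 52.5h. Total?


Regular: 37.5h × $18 = $675.00
Overtime: 52.5 - 37.5 = 15.0h
OT pay: 15.0h × $18 × 1.5 = $405.00
Total = $675.00 + $405.00 = $1080.00

$1080.00


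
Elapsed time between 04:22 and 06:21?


1h 59m

End time in minutes: 6×60 + 21 = 381
Start time in minutes: 4×60 + 22 = 262
Difference = 381 - 262 = 119 minutes
= 1 hours 59 minutes


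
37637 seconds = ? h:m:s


10h 27m 17s

Hours: 37637 ÷ 3600 = 10 remainder 1637
Minutes: 1637 ÷ 60 = 27 remainder 17
Seconds: 17


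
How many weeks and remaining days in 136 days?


19 weeks 3 days

Weeks: 136 ÷ 7 = 19 remainder 3


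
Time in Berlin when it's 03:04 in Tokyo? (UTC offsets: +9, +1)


19:04 (previous day)

Time difference = UTC+1 - UTC+9 = -8 hours
New hour = (3 -8) mod 24
= -5 mod 24 = 19
Minutes unchanged → 19:04; -5 < 0 → previous day


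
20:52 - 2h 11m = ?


Start: 1252 minutes from midnight
Subtract: 131 minutes
Remaining: 1252 - 131 = 1121
Hours: 18, Minutes: 41

18:41


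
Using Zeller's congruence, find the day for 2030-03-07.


Thursday

Zeller's congruence:
q=7, m=3, k=30, j=20
h = (7 + ⌊13×4/5⌋ + 30 + ⌊30/4⌋ + ⌊20/4⌋ - 2×20) mod 7
= (7 + 10 + 30 + 7 + 5 - 40) mod 7
= 19 mod 7 = 5
h=5 → Thursday


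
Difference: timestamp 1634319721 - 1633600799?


718922 seconds (199.7 hours / 8.32 days)

Difference = 1634319721 - 1633600799 = 718922 seconds
In hours: 718922 / 3600 ≈ 199.7
In days: 718922 / 86400 ≈ 8.32


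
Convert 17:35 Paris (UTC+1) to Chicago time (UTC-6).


10:35

Time difference = UTC-6 - UTC+1 = -7 hours
New hour = (17 -7) mod 24
= 10 mod 24 = 10
Minutes unchanged → 10:35


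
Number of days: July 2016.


31 days

Month: July (month 7)
July has 31 days


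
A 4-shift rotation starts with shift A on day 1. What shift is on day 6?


Shift B

Shifts: A, B, C, D
Start: A (index 0)
Day 6: (0 + 6 - 1) mod 4
= 5 mod 4
= 1
Index 1 → shift B


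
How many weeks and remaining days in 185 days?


26 weeks 3 days

Weeks: 185 ÷ 7 = 26 remainder 3


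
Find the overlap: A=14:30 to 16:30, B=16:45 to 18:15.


0 minutes

Meeting A: 870-990 (in minutes from midnight)
Meeting B: 1005-1095
Overlap start = max(870, 1005) = 1005
Overlap end = min(990, 1095) = 990
Overlap = max(0, 990 - 1005) = 0 min


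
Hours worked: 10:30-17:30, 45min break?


6h 15m (375 minutes)

Total time = (17×60+30) - (10×60+30)
= 1050 - 630 = 420 min
Minus break: 420 - 45 = 375 min
= 6h 15m


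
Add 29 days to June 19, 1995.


July 18, 1995

Start: June 19, 1995
Add 29 days
June 19 → July 1: 30 - 19 + 1 = 12 days (29 - 12 = 17 left)
July 1 + 17 = July 18, 1995


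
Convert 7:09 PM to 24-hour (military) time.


19:09

Input: 7:09 PM
PM: 7 + 12 = 19


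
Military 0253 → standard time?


Hour: 2
2 < 12 → AM

2:53 AM


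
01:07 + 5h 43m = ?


06:50

Start: 67 minutes from midnight
Add: 343 minutes
Total: 410 minutes
Hours: 410 ÷ 60 = 6 remainder 50


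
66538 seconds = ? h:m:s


Hours: 66538 ÷ 3600 = 18 remainder 1738
Minutes: 1738 ÷ 60 = 28 remainder 58
Seconds: 58

18h 28m 58s


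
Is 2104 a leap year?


Rules: divisible by 4 AND (not by 100 OR by 400)
2104 ÷ 4 = 526 exactly → divisible by 4
2104 ÷ 100 = 21 remainder 4 → not divisible by 100
Divisible by 4 but not by 100 → leap year

Yes


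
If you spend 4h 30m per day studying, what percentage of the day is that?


Time: 270 minutes
Day: 1440 minutes
Percentage = (270/1440) × 100 ≈ 18.8%

18.8%


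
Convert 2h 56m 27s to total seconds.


10587 seconds

Hours: 2 × 3600 = 7200
Minutes: 56 × 60 = 3360
Seconds: 27
Total = 7200 + 3360 + 27 = 10587


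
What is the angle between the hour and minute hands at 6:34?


Hour hand = 6×30 + 34×0.5 = 197.0°
Minute hand = 34×6 = 204°
Difference = |197.0 - 204| = 7.0°

7.0°


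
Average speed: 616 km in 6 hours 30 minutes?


94.8 km/h

Distance: 616 km
Time: 6h 30m = 390 min = 390/60 = 13/2 hours
Speed = 616 ÷ (13/2) = 616 × 2 / 13 = 1232/13 ≈ 94.8 km/h


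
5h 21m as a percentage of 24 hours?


0.2229 (22.29%)

Total minutes: 5×60 + 21 = 321
Day = 24×60 = 1440 minutes
Fraction = 321/1440 ≈ 0.2229
As a percentage: 321/1440 × 100 ≈ 22.29%


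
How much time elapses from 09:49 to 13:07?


3h 18m

End time in minutes: 13×60 + 7 = 787
Start time in minutes: 9×60 + 49 = 589
Difference = 787 - 589 = 198 minutes
= 3 hours 18 minutes


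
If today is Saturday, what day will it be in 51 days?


Monday

Start: Saturday (index 5)
(5 + 51) mod 7
= 56 mod 7
= 0
Index 0 → Monday


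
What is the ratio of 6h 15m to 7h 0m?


Duration 1: 375 minutes
Duration 2: 420 minutes
Ratio = 375:420
GCD = 15
Simplified = 25:28
As a decimal: 25/28 ≈ 0.89

25:28 (0.89)


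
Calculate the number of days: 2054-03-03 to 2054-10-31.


242 days

From March 3, 2054 to October 31, 2054
Rest of March 2054: 31 - 3 = 28
Full months: April 30, May 31, June 30, July 31, August 31, September 30
Days into October 2054: 31
Total = 28 + 30 + 31 + 30 + 31 + 31 + 30 + 31 = 242 days


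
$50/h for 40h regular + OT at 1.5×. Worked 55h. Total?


$3125.00

Regular: 40h × $50 = $2000.00
Overtime: 55 - 40 = 15h
OT pay: 15h × $50 × 1.5 = $1125.00
Total = $2000.00 + $1125.00 = $3125.00


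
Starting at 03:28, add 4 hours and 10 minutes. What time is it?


07:38

Start: 208 minutes from midnight
Add: 250 minutes
Total: 458 minutes
Hours: 458 ÷ 60 = 7 remainder 38


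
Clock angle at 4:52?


166.0°

Hour hand = 4×30 + 52×0.5 = 146.0°
Minute hand = 52×6 = 312°
Difference = |146.0 - 312| = 166.0°


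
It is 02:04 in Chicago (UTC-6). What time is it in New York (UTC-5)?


03:04

Time difference = UTC-5 - UTC-6 = +1 hours
New hour = (2 + 1) mod 24
= 3 mod 24 = 3
Minutes unchanged → 03:04


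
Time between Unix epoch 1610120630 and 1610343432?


Difference = 1610343432 - 1610120630 = 222802 seconds
In hours: 222802 / 3600 ≈ 61.9
In days: 222802 / 86400 ≈ 2.58

222802 seconds (61.9 hours / 2.58 days)


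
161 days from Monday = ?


Monday

Start: Monday (index 0)
(0 + 161) mod 7
= 161 mod 7
= 0
Index 0 → Monday


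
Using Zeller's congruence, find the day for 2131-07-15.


Zeller's congruence:
q=15, m=7, k=31, j=21
h = (15 + ⌊13×8/5⌋ + 31 + ⌊31/4⌋ + ⌊21/4⌋ - 2×21) mod 7
= (15 + 20 + 31 + 7 + 5 - 42) mod 7
= 36 mod 7 = 1
h=1 → Sunday

Sunday


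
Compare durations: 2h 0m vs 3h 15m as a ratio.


Duration 1: 120 minutes
Duration 2: 195 minutes
Ratio = 120:195
GCD = 15
Simplified = 8:13
As a decimal: 8/13 ≈ 0.62

8:13 (0.62)


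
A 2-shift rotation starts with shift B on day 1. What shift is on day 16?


Shifts: A, B
Start: B (index 1)
Day 16: (1 + 16 - 1) mod 2
= 16 mod 2
= 0
Index 0 → shift A

Shift A


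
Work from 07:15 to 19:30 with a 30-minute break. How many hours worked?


11h 45m (705 minutes)

Total time = (19×60+30) - (7×60+15)
= 1170 - 435 = 735 min
Minus break: 735 - 30 = 705 min
= 11h 45m


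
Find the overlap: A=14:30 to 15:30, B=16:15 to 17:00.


Meeting A: 870-930 (in minutes from midnight)
Meeting B: 975-1020
Overlap start = max(870, 975) = 975
Overlap end = min(930, 1020) = 930
Overlap = max(0, 930 - 975) = 0 min

0 minutes


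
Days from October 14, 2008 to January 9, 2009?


From October 14, 2008 to January 9, 2009
Rest of October 2008: 31 - 14 = 17
Full months: November 30, December 31
Days into January 2009: 9
Total = 17 + 30 + 31 + 9 = 87 days

87 days


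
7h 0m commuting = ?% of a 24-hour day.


Time: 420 minutes
Day: 1440 minutes
Percentage = (420/1440) × 100 ≈ 29.2%

29.2%


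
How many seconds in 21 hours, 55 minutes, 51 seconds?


Hours: 21 × 3600 = 75600
Minutes: 55 × 60 = 3300
Seconds: 51
Total = 75600 + 3300 + 51 = 78951

78951 seconds


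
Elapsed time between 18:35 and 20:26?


End time in minutes: 20×60 + 26 = 1226
Start time in minutes: 18×60 + 35 = 1115
Difference = 1226 - 1115 = 111 minutes
= 1 hours 51 minutes

1h 51m


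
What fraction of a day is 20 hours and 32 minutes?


Total minutes: 20×60 + 32 = 1232
Day = 24×60 = 1440 minutes
Fraction = 1232/1440 ≈ 0.8556
As a percentage: 1232/1440 × 100 ≈ 85.56%

0.8556 (85.56%)


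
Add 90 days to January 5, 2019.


April 5, 2019

Start: January 5, 2019
Add 90 days
January 5 → February 1: 31 - 5 + 1 = 27 days (90 - 27 = 63 left)
February 1 → March 1: 28 - 1 + 1 = 28 days (63 - 28 = 35 left)
March 1 → April 1: 31 - 1 + 1 = 31 days (35 - 31 = 4 left)
April 1 + 4 = April 5, 2019


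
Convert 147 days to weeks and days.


Weeks: 147 ÷ 7 = 21 remainder 0

21 weeks 0 days


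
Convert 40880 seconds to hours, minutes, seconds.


11h 21m 20s

Hours: 40880 ÷ 3600 = 11 remainder 1280
Minutes: 1280 ÷ 60 = 21 remainder 20
Seconds: 20


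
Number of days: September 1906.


Month: September (month 9)
September has 30 days

30 days


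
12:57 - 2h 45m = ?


10:12

Start: 777 minutes from midnight
Subtract: 165 minutes
Remaining: 777 - 165 = 612
Hours: 10, Minutes: 12


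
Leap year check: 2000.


Rules: divisible by 4 AND (not by 100 OR by 400)
2000 ÷ 4 = 500 exactly → divisible by 4
2000 ÷ 100 = 20 exactly → divisible by 100
2000 ÷ 400 = 5 exactly → divisible by 400
Divisible by 400 → leap year

Yes


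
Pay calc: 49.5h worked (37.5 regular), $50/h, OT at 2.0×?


Regular: 37.5h × $50 = $1875.00
Overtime: 49.5 - 37.5 = 12.0h
OT pay: 12.0h × $50 × 2.0 = $1200.00
Total = $1875.00 + $1200.00 = $3075.00

$3075.00


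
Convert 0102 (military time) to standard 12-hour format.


Hour: 1
1 < 12 → AM

1:02 AM


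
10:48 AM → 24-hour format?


Input: 10:48 AM
AM hour stays: 10

10:48


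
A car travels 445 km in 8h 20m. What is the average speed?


53.4 km/h

Distance: 445 km
Time: 8h 20m = 500 min = 500/60 = 25/3 hours
Speed = 445 ÷ (25/3) = 445 × 3 / 25 = 1335/25 = 53.4 km/h


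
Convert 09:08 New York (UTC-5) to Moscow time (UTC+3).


17:08

Time difference = UTC+3 - UTC-5 = +8 hours
New hour = (9 + 8) mod 24
= 17 mod 24 = 17
Minutes unchanged → 17:08


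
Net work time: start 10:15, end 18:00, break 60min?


6h 45m (405 minutes)

Total time = (18×60+0) - (10×60+15)
= 1080 - 615 = 465 min
Minus break: 465 - 60 = 405 min
= 6h 45m


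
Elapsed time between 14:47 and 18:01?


End time in minutes: 18×60 + 1 = 1081
Start time in minutes: 14×60 + 47 = 887
Difference = 1081 - 887 = 194 minutes
= 3 hours 14 minutes

3h 14m


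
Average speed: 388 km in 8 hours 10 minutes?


47.5 km/h

Distance: 388 km
Time: 8h 10m = 490 min = 490/60 = 49/6 hours
Speed = 388 ÷ (49/6) = 388 × 6 / 49 = 2328/49 ≈ 47.5 km/h


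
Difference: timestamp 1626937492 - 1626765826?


Difference = 1626937492 - 1626765826 = 171666 seconds
In hours: 171666 / 3600 ≈ 47.7
In days: 171666 / 86400 ≈ 1.99

171666 seconds (47.7 hours / 1.99 days)


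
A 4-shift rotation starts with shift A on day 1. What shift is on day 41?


Shift A

Shifts: A, B, C, D
Start: A (index 0)
Day 41: (0 + 41 - 1) mod 4
= 40 mod 4
= 0
Index 0 → shift A


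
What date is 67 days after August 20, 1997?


October 26, 1997

Start: August 20, 1997
Add 67 days
August 20 → September 1: 31 - 20 + 1 = 12 days (67 - 12 = 55 left)
September 1 → October 1: 30 - 1 + 1 = 30 days (55 - 30 = 25 left)
October 1 + 25 = October 26, 1997


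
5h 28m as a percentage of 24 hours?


0.2278 (22.78%)

Total minutes: 5×60 + 28 = 328
Day = 24×60 = 1440 minutes
Fraction = 328/1440 ≈ 0.2278
As a percentage: 328/1440 × 100 ≈ 22.78%


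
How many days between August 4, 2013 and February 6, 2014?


186 days

From August 4, 2013 to February 6, 2014
Rest of August 2013: 31 - 4 = 27
Full months: September 30, October 31, November 30, December 31, January 31
Days into February 2014: 6
Total = 27 + 30 + 31 + 30 + 31 + 31 + 6 = 186 days


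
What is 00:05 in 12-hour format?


12:05 AM

Hour: 0
0 → 12 AM (midnight)


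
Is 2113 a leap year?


No

Rules: divisible by 4 AND (not by 100 OR by 400)
2113 ÷ 4 = 528 remainder 1 → not divisible by 4
Not divisible by 4 → not a leap year


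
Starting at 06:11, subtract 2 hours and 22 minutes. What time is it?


Start: 371 minutes from midnight
Subtract: 142 minutes
Remaining: 371 - 142 = 229
Hours: 3, Minutes: 49

03:49


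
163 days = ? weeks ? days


23 weeks 2 days

Weeks: 163 ÷ 7 = 23 remainder 2


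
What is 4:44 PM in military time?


Input: 4:44 PM
PM: 4 + 12 = 16

16:44


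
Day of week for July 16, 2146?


Zeller's congruence:
q=16, m=7, k=46, j=21
h = (16 + ⌊13×8/5⌋ + 46 + ⌊46/4⌋ + ⌊21/4⌋ - 2×21) mod 7
= (16 + 20 + 46 + 11 + 5 - 42) mod 7
= 56 mod 7 = 0
h=0 → Saturday

Saturday


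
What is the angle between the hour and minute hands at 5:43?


86.5°

Hour hand = 5×30 + 43×0.5 = 171.5°
Minute hand = 43×6 = 258°
Difference = |171.5 - 258| = 86.5°


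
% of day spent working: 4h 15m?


Time: 255 minutes
Day: 1440 minutes
Percentage = (255/1440) × 100 ≈ 17.7%

17.7%


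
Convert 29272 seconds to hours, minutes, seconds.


8h 7m 52s

Hours: 29272 ÷ 3600 = 8 remainder 472
Minutes: 472 ÷ 60 = 7 remainder 52
Seconds: 52


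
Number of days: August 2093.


Month: August (month 8)
August has 31 days

31 days


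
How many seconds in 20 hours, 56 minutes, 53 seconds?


Hours: 20 × 3600 = 72000
Minutes: 56 × 60 = 3360
Seconds: 53
Total = 72000 + 3360 + 53 = 75413

75413 seconds


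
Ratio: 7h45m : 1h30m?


31:6 (5.17)

Duration 1: 465 minutes
Duration 2: 90 minutes
Ratio = 465:90
GCD = 15
Simplified = 31:6
As a decimal: 31/6 ≈ 5.17


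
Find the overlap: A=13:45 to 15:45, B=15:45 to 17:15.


Meeting A: 825-945 (in minutes from midnight)
Meeting B: 945-1035
Overlap start = max(825, 945) = 945
Overlap end = min(945, 1035) = 945
Overlap = max(0, 945 - 945) = 0 min

0 minutes


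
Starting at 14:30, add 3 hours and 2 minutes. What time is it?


Start: 870 minutes from midnight
Add: 182 minutes
Total: 1052 minutes
Hours: 1052 ÷ 60 = 17 remainder 32

17:32


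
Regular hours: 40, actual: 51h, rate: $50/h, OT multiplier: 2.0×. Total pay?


Regular: 40h × $50 = $2000.00
Overtime: 51 - 40 = 11h
OT pay: 11h × $50 × 2.0 = $1100.00
Total = $2000.00 + $1100.00 = $3100.00

$3100.00


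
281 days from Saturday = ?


Sunday

Start: Saturday (index 5)
(5 + 281) mod 7
= 286 mod 7
= 6
Index 6 → Sunday


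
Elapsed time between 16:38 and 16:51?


0h 13m

End time in minutes: 16×60 + 51 = 1011
Start time in minutes: 16×60 + 38 = 998
Difference = 1011 - 998 = 13 minutes
= 0 hours 13 minutes


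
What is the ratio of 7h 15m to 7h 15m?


1:1 (1.00)

Duration 1: 435 minutes
Duration 2: 435 minutes
Ratio = 435:435
GCD = 435
Simplified = 1:1
As a decimal: 1/1 = 1.00


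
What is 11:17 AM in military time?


11:17

Input: 11:17 AM
AM hour stays: 11


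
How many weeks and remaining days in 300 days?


42 weeks 6 days

Weeks: 300 ÷ 7 = 42 remainder 6


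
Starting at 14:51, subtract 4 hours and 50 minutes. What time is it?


Start: 891 minutes from midnight
Subtract: 290 minutes
Remaining: 891 - 290 = 601
Hours: 10, Minutes: 1

10:01


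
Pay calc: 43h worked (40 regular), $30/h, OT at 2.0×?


$1380.00

Regular: 40h × $30 = $1200.00
Overtime: 43 - 40 = 3h
OT pay: 3h × $30 × 2.0 = $180.00
Total = $1200.00 + $180.00 = $1380.00


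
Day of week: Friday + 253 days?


Saturday

Start: Friday (index 4)
(4 + 253) mod 7
= 257 mod 7
= 5
Index 5 → Saturday


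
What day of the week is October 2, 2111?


Friday

Zeller's congruence:
q=2, m=10, k=11, j=21
h = (2 + ⌊13×11/5⌋ + 11 + ⌊11/4⌋ + ⌊21/4⌋ - 2×21) mod 7
= (2 + 28 + 11 + 2 + 5 - 42) mod 7
= 6 mod 7 = 6
h=6 → Friday


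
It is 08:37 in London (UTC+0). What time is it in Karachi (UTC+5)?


Time difference = UTC+5 - UTC+0 = +5 hours
New hour = (8 + 5) mod 24
= 13 mod 24 = 13
Minutes unchanged → 13:37

13:37


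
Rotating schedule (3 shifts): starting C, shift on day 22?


Shift C

Shifts: A, B, C
Start: C (index 2)
Day 22: (2 + 22 - 1) mod 3
= 23 mod 3
= 2
Index 2 → shift C


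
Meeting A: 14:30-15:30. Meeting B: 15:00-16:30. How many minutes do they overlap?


30 minutes

Meeting A: 870-930 (in minutes from midnight)
Meeting B: 900-990
Overlap start = max(870, 900) = 900
Overlap end = min(930, 990) = 930
Overlap = max(0, 930 - 900) = 30 min


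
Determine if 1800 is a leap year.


No

Rules: divisible by 4 AND (not by 100 OR by 400)
1800 ÷ 4 = 450 exactly → divisible by 4
1800 ÷ 100 = 18 exactly → divisible by 100
1800 ÷ 400 = 4 remainder 200 → not divisible by 400
Divisible by 100 but not by 400 → not a leap year


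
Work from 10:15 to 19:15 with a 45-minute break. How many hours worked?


Total time = (19×60+15) - (10×60+15)
= 1155 - 615 = 540 min
Minus break: 540 - 45 = 495 min
= 8h 15m

8h 15m (495 minutes)


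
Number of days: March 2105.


Month: March (month 3)
March has 31 days

31 days


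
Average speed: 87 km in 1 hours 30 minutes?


Distance: 87 km
Time: 1h 30m = 90 min = 90/60 = 3/2 hours
Speed = 87 ÷ (3/2) = 87 × 2 / 3 = 174/3 = 58.0 km/h

58.0 km/h


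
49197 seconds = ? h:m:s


13h 39m 57s

Hours: 49197 ÷ 3600 = 13 remainder 2397
Minutes: 2397 ÷ 60 = 39 remainder 57
Seconds: 57
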